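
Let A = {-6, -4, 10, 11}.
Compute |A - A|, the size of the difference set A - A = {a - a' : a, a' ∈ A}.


A - A = {a - a' : a, a' ∈ A}; |A| = 4.
Bounds: 2|A|-1 ≤ |A - A| ≤ |A|² - |A| + 1, i.e. 7 ≤ |A - A| ≤ 13.
Note: 0 ∈ A - A always (from a - a). The set is symmetric: if d ∈ A - A then -d ∈ A - A.
Enumerate nonzero differences d = a - a' with a > a' (then include -d):
Positive differences: {1, 2, 14, 15, 16, 17}
Full difference set: {0} ∪ (positive diffs) ∪ (negative diffs).
|A - A| = 1 + 2·6 = 13 (matches direct enumeration: 13).

|A - A| = 13


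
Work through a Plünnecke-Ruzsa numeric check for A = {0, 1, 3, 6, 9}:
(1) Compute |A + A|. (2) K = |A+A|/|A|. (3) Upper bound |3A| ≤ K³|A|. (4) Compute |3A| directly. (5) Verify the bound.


|A| = 5.
Step 1: Compute A + A by enumerating all 25 pairs.
A + A = {0, 1, 2, 3, 4, 6, 7, 9, 10, 12, 15, 18}, so |A + A| = 12.
Step 2: Doubling constant K = |A + A|/|A| = 12/5 = 12/5 ≈ 2.4000.
Step 3: Plünnecke-Ruzsa gives |3A| ≤ K³·|A| = (2.4000)³ · 5 ≈ 69.1200.
Step 4: Compute 3A = A + A + A directly by enumerating all triples (a,b,c) ∈ A³; |3A| = 21.
Step 5: Check 21 ≤ 69.1200? Yes ✓.

K = 12/5, Plünnecke-Ruzsa bound K³|A| ≈ 69.1200, |3A| = 21, inequality holds.


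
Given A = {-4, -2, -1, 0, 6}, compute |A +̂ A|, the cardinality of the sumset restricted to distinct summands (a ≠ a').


Restricted sumset: A +̂ A = {a + a' : a ∈ A, a' ∈ A, a ≠ a'}.
Equivalently, take A + A and drop any sum 2a that is achievable ONLY as a + a for a ∈ A (i.e. sums representable only with equal summands).
Enumerate pairs (a, a') with a < a' (symmetric, so each unordered pair gives one sum; this covers all a ≠ a'):
  -4 + -2 = -6
  -4 + -1 = -5
  -4 + 0 = -4
  -4 + 6 = 2
  -2 + -1 = -3
  -2 + 0 = -2
  -2 + 6 = 4
  -1 + 0 = -1
  -1 + 6 = 5
  0 + 6 = 6
Collected distinct sums: {-6, -5, -4, -3, -2, -1, 2, 4, 5, 6}
|A +̂ A| = 10
(Reference bound: |A +̂ A| ≥ 2|A| - 3 for |A| ≥ 2, with |A| = 5 giving ≥ 7.)

|A +̂ A| = 10


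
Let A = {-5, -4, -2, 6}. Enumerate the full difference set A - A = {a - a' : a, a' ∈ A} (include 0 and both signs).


A - A = {a - a' : a, a' ∈ A}.
Compute a - a' for each ordered pair (a, a'):
a = -5: -5--5=0, -5--4=-1, -5--2=-3, -5-6=-11
a = -4: -4--5=1, -4--4=0, -4--2=-2, -4-6=-10
a = -2: -2--5=3, -2--4=2, -2--2=0, -2-6=-8
a = 6: 6--5=11, 6--4=10, 6--2=8, 6-6=0
Collecting distinct values (and noting 0 appears from a-a):
A - A = {-11, -10, -8, -3, -2, -1, 0, 1, 2, 3, 8, 10, 11}
|A - A| = 13

A - A = {-11, -10, -8, -3, -2, -1, 0, 1, 2, 3, 8, 10, 11}


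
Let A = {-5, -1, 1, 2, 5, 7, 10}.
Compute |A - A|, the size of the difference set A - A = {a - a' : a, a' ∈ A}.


A - A = {a - a' : a, a' ∈ A}; |A| = 7.
Bounds: 2|A|-1 ≤ |A - A| ≤ |A|² - |A| + 1, i.e. 13 ≤ |A - A| ≤ 43.
Note: 0 ∈ A - A always (from a - a). The set is symmetric: if d ∈ A - A then -d ∈ A - A.
Enumerate nonzero differences d = a - a' with a > a' (then include -d):
Positive differences: {1, 2, 3, 4, 5, 6, 7, 8, 9, 10, 11, 12, 15}
Full difference set: {0} ∪ (positive diffs) ∪ (negative diffs).
|A - A| = 1 + 2·13 = 27 (matches direct enumeration: 27).

|A - A| = 27


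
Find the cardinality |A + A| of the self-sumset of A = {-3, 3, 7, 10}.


A + A = {a + a' : a, a' ∈ A}; |A| = 4.
General bounds: 2|A| - 1 ≤ |A + A| ≤ |A|(|A|+1)/2, i.e. 7 ≤ |A + A| ≤ 10.
Lower bound 2|A|-1 is attained iff A is an arithmetic progression.
Enumerate sums a + a' for a ≤ a' (symmetric, so this suffices):
a = -3: -3+-3=-6, -3+3=0, -3+7=4, -3+10=7
a = 3: 3+3=6, 3+7=10, 3+10=13
a = 7: 7+7=14, 7+10=17
a = 10: 10+10=20
Distinct sums: {-6, 0, 4, 6, 7, 10, 13, 14, 17, 20}
|A + A| = 10

|A + A| = 10


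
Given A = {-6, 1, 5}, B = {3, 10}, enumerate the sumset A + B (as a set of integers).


A + B = {a + b : a ∈ A, b ∈ B}.
Enumerate all |A|·|B| = 3·2 = 6 pairs (a, b) and collect distinct sums.
a = -6: -6+3=-3, -6+10=4
a = 1: 1+3=4, 1+10=11
a = 5: 5+3=8, 5+10=15
Collecting distinct sums: A + B = {-3, 4, 8, 11, 15}
|A + B| = 5

A + B = {-3, 4, 8, 11, 15}


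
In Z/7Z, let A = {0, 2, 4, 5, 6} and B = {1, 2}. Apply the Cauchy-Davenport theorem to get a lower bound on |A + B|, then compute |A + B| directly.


Cauchy-Davenport: |A + B| ≥ min(p, |A| + |B| - 1) for A, B nonempty in Z/pZ.
|A| = 5, |B| = 2, p = 7.
CD lower bound = min(7, 5 + 2 - 1) = min(7, 6) = 6.
Compute A + B mod 7 directly:
a = 0: 0+1=1, 0+2=2
a = 2: 2+1=3, 2+2=4
a = 4: 4+1=5, 4+2=6
a = 5: 5+1=6, 5+2=0
a = 6: 6+1=0, 6+2=1
A + B = {0, 1, 2, 3, 4, 5, 6}, so |A + B| = 7.
Verify: 7 ≥ 6? Yes ✓.

CD lower bound = 6, actual |A + B| = 7.


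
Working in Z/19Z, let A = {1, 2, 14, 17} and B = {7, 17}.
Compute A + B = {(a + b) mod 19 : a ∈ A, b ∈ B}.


Work in Z/19Z: reduce every sum a + b modulo 19.
Enumerate all 8 pairs:
a = 1: 1+7=8, 1+17=18
a = 2: 2+7=9, 2+17=0
a = 14: 14+7=2, 14+17=12
a = 17: 17+7=5, 17+17=15
Distinct residues collected: {0, 2, 5, 8, 9, 12, 15, 18}
|A + B| = 8 (out of 19 total residues).

A + B = {0, 2, 5, 8, 9, 12, 15, 18}


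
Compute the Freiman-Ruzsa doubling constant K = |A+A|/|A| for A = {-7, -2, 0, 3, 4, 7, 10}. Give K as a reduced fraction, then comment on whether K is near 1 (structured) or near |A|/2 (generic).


|A| = 7.
Compute A + A by enumerating all 49 pairs.
A + A = {-14, -9, -7, -4, -3, -2, 0, 1, 2, 3, 4, 5, 6, 7, 8, 10, 11, 13, 14, 17, 20}, so |A + A| = 21.
K = |A + A| / |A| = 21/7 = 3/1 ≈ 3.0000.
Reference: AP of size 7 gives K = 13/7 ≈ 1.8571; a fully generic set of size 7 gives K ≈ 4.0000.

|A| = 7, |A + A| = 21, K = 21/7 = 3/1.


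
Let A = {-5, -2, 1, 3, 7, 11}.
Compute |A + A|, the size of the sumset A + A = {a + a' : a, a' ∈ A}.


A + A = {a + a' : a, a' ∈ A}; |A| = 6.
General bounds: 2|A| - 1 ≤ |A + A| ≤ |A|(|A|+1)/2, i.e. 11 ≤ |A + A| ≤ 21.
Lower bound 2|A|-1 is attained iff A is an arithmetic progression.
Enumerate sums a + a' for a ≤ a' (symmetric, so this suffices):
a = -5: -5+-5=-10, -5+-2=-7, -5+1=-4, -5+3=-2, -5+7=2, -5+11=6
a = -2: -2+-2=-4, -2+1=-1, -2+3=1, -2+7=5, -2+11=9
a = 1: 1+1=2, 1+3=4, 1+7=8, 1+11=12
a = 3: 3+3=6, 3+7=10, 3+11=14
a = 7: 7+7=14, 7+11=18
a = 11: 11+11=22
Distinct sums: {-10, -7, -4, -2, -1, 1, 2, 4, 5, 6, 8, 9, 10, 12, 14, 18, 22}
|A + A| = 17

|A + A| = 17


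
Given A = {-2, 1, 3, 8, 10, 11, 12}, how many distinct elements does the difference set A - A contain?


A - A = {a - a' : a, a' ∈ A}; |A| = 7.
Bounds: 2|A|-1 ≤ |A - A| ≤ |A|² - |A| + 1, i.e. 13 ≤ |A - A| ≤ 43.
Note: 0 ∈ A - A always (from a - a). The set is symmetric: if d ∈ A - A then -d ∈ A - A.
Enumerate nonzero differences d = a - a' with a > a' (then include -d):
Positive differences: {1, 2, 3, 4, 5, 7, 8, 9, 10, 11, 12, 13, 14}
Full difference set: {0} ∪ (positive diffs) ∪ (negative diffs).
|A - A| = 1 + 2·13 = 27 (matches direct enumeration: 27).

|A - A| = 27


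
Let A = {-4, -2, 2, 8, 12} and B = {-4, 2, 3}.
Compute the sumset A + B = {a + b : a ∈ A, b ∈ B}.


A + B = {a + b : a ∈ A, b ∈ B}.
Enumerate all |A|·|B| = 5·3 = 15 pairs (a, b) and collect distinct sums.
a = -4: -4+-4=-8, -4+2=-2, -4+3=-1
a = -2: -2+-4=-6, -2+2=0, -2+3=1
a = 2: 2+-4=-2, 2+2=4, 2+3=5
a = 8: 8+-4=4, 8+2=10, 8+3=11
a = 12: 12+-4=8, 12+2=14, 12+3=15
Collecting distinct sums: A + B = {-8, -6, -2, -1, 0, 1, 4, 5, 8, 10, 11, 14, 15}
|A + B| = 13

A + B = {-8, -6, -2, -1, 0, 1, 4, 5, 8, 10, 11, 14, 15}


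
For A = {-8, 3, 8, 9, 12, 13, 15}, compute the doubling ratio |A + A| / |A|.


|A| = 7.
Compute A + A by enumerating all 49 pairs.
A + A = {-16, -5, 0, 1, 4, 5, 6, 7, 11, 12, 15, 16, 17, 18, 20, 21, 22, 23, 24, 25, 26, 27, 28, 30}, so |A + A| = 24.
K = |A + A| / |A| = 24/7 (already in lowest terms) ≈ 3.4286.
Reference: AP of size 7 gives K = 13/7 ≈ 1.8571; a fully generic set of size 7 gives K ≈ 4.0000.

|A| = 7, |A + A| = 24, K = 24/7.


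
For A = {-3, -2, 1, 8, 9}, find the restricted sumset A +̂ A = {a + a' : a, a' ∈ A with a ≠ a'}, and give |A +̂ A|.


Restricted sumset: A +̂ A = {a + a' : a ∈ A, a' ∈ A, a ≠ a'}.
Equivalently, take A + A and drop any sum 2a that is achievable ONLY as a + a for a ∈ A (i.e. sums representable only with equal summands).
Enumerate pairs (a, a') with a < a' (symmetric, so each unordered pair gives one sum; this covers all a ≠ a'):
  -3 + -2 = -5
  -3 + 1 = -2
  -3 + 8 = 5
  -3 + 9 = 6
  -2 + 1 = -1
  -2 + 8 = 6
  -2 + 9 = 7
  1 + 8 = 9
  1 + 9 = 10
  8 + 9 = 17
Collected distinct sums: {-5, -2, -1, 5, 6, 7, 9, 10, 17}
|A +̂ A| = 9
(Reference bound: |A +̂ A| ≥ 2|A| - 3 for |A| ≥ 2, with |A| = 5 giving ≥ 7.)

|A +̂ A| = 9


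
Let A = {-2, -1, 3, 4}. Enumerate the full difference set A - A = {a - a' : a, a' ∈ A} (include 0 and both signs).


A - A = {a - a' : a, a' ∈ A}.
Compute a - a' for each ordered pair (a, a'):
a = -2: -2--2=0, -2--1=-1, -2-3=-5, -2-4=-6
a = -1: -1--2=1, -1--1=0, -1-3=-4, -1-4=-5
a = 3: 3--2=5, 3--1=4, 3-3=0, 3-4=-1
a = 4: 4--2=6, 4--1=5, 4-3=1, 4-4=0
Collecting distinct values (and noting 0 appears from a-a):
A - A = {-6, -5, -4, -1, 0, 1, 4, 5, 6}
|A - A| = 9

A - A = {-6, -5, -4, -1, 0, 1, 4, 5, 6}


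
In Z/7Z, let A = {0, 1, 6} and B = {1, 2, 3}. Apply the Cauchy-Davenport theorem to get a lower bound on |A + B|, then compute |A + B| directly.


Cauchy-Davenport: |A + B| ≥ min(p, |A| + |B| - 1) for A, B nonempty in Z/pZ.
|A| = 3, |B| = 3, p = 7.
CD lower bound = min(7, 3 + 3 - 1) = min(7, 5) = 5.
Compute A + B mod 7 directly:
a = 0: 0+1=1, 0+2=2, 0+3=3
a = 1: 1+1=2, 1+2=3, 1+3=4
a = 6: 6+1=0, 6+2=1, 6+3=2
A + B = {0, 1, 2, 3, 4}, so |A + B| = 5.
Verify: 5 ≥ 5? Yes ✓.

CD lower bound = 5, actual |A + B| = 5.


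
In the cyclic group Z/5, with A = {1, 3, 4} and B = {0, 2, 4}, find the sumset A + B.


Work in Z/5Z: reduce every sum a + b modulo 5.
Enumerate all 9 pairs:
a = 1: 1+0=1, 1+2=3, 1+4=0
a = 3: 3+0=3, 3+2=0, 3+4=2
a = 4: 4+0=4, 4+2=1, 4+4=3
Distinct residues collected: {0, 1, 2, 3, 4}
|A + B| = 5 (out of 5 total residues).

A + B = {0, 1, 2, 3, 4}


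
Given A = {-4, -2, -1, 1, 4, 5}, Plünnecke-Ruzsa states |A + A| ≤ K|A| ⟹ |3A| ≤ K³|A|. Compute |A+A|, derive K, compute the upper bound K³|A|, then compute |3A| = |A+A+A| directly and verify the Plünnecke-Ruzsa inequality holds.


|A| = 6.
Step 1: Compute A + A by enumerating all 36 pairs.
A + A = {-8, -6, -5, -4, -3, -2, -1, 0, 1, 2, 3, 4, 5, 6, 8, 9, 10}, so |A + A| = 17.
Step 2: Doubling constant K = |A + A|/|A| = 17/6 = 17/6 ≈ 2.8333.
Step 3: Plünnecke-Ruzsa gives |3A| ≤ K³·|A| = (2.8333)³ · 6 ≈ 136.4722.
Step 4: Compute 3A = A + A + A directly by enumerating all triples (a,b,c) ∈ A³; |3A| = 27.
Step 5: Check 27 ≤ 136.4722? Yes ✓.

K = 17/6, Plünnecke-Ruzsa bound K³|A| ≈ 136.4722, |3A| = 27, inequality holds.


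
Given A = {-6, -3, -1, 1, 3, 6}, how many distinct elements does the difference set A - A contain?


A - A = {a - a' : a, a' ∈ A}; |A| = 6.
Bounds: 2|A|-1 ≤ |A - A| ≤ |A|² - |A| + 1, i.e. 11 ≤ |A - A| ≤ 31.
Note: 0 ∈ A - A always (from a - a). The set is symmetric: if d ∈ A - A then -d ∈ A - A.
Enumerate nonzero differences d = a - a' with a > a' (then include -d):
Positive differences: {2, 3, 4, 5, 6, 7, 9, 12}
Full difference set: {0} ∪ (positive diffs) ∪ (negative diffs).
|A - A| = 1 + 2·8 = 17 (matches direct enumeration: 17).

|A - A| = 17


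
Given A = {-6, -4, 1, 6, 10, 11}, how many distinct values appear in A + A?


A + A = {a + a' : a, a' ∈ A}; |A| = 6.
General bounds: 2|A| - 1 ≤ |A + A| ≤ |A|(|A|+1)/2, i.e. 11 ≤ |A + A| ≤ 21.
Lower bound 2|A|-1 is attained iff A is an arithmetic progression.
Enumerate sums a + a' for a ≤ a' (symmetric, so this suffices):
a = -6: -6+-6=-12, -6+-4=-10, -6+1=-5, -6+6=0, -6+10=4, -6+11=5
a = -4: -4+-4=-8, -4+1=-3, -4+6=2, -4+10=6, -4+11=7
a = 1: 1+1=2, 1+6=7, 1+10=11, 1+11=12
a = 6: 6+6=12, 6+10=16, 6+11=17
a = 10: 10+10=20, 10+11=21
a = 11: 11+11=22
Distinct sums: {-12, -10, -8, -5, -3, 0, 2, 4, 5, 6, 7, 11, 12, 16, 17, 20, 21, 22}
|A + A| = 18

|A + A| = 18


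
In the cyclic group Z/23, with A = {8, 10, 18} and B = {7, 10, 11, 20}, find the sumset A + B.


Work in Z/23Z: reduce every sum a + b modulo 23.
Enumerate all 12 pairs:
a = 8: 8+7=15, 8+10=18, 8+11=19, 8+20=5
a = 10: 10+7=17, 10+10=20, 10+11=21, 10+20=7
a = 18: 18+7=2, 18+10=5, 18+11=6, 18+20=15
Distinct residues collected: {2, 5, 6, 7, 15, 17, 18, 19, 20, 21}
|A + B| = 10 (out of 23 total residues).

A + B = {2, 5, 6, 7, 15, 17, 18, 19, 20, 21}


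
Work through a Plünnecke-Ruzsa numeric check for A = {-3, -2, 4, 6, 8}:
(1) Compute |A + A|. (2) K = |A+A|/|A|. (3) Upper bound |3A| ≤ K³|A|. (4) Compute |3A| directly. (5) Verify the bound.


|A| = 5.
Step 1: Compute A + A by enumerating all 25 pairs.
A + A = {-6, -5, -4, 1, 2, 3, 4, 5, 6, 8, 10, 12, 14, 16}, so |A + A| = 14.
Step 2: Doubling constant K = |A + A|/|A| = 14/5 = 14/5 ≈ 2.8000.
Step 3: Plünnecke-Ruzsa gives |3A| ≤ K³·|A| = (2.8000)³ · 5 ≈ 109.7600.
Step 4: Compute 3A = A + A + A directly by enumerating all triples (a,b,c) ∈ A³; |3A| = 26.
Step 5: Check 26 ≤ 109.7600? Yes ✓.

K = 14/5, Plünnecke-Ruzsa bound K³|A| ≈ 109.7600, |3A| = 26, inequality holds.


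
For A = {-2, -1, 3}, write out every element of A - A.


A - A = {a - a' : a, a' ∈ A}.
Compute a - a' for each ordered pair (a, a'):
a = -2: -2--2=0, -2--1=-1, -2-3=-5
a = -1: -1--2=1, -1--1=0, -1-3=-4
a = 3: 3--2=5, 3--1=4, 3-3=0
Collecting distinct values (and noting 0 appears from a-a):
A - A = {-5, -4, -1, 0, 1, 4, 5}
|A - A| = 7

A - A = {-5, -4, -1, 0, 1, 4, 5}


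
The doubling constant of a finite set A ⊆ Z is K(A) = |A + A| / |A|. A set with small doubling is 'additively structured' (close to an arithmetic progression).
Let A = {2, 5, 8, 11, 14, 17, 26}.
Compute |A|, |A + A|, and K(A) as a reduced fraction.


|A| = 7.
Compute A + A by enumerating all 49 pairs.
A + A = {4, 7, 10, 13, 16, 19, 22, 25, 28, 31, 34, 37, 40, 43, 52}, so |A + A| = 15.
K = |A + A| / |A| = 15/7 (already in lowest terms) ≈ 2.1429.
Reference: AP of size 7 gives K = 13/7 ≈ 1.8571; a fully generic set of size 7 gives K ≈ 4.0000.

|A| = 7, |A + A| = 15, K = 15/7.


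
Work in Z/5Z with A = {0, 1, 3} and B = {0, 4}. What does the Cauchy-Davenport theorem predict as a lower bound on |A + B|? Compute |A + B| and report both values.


Cauchy-Davenport: |A + B| ≥ min(p, |A| + |B| - 1) for A, B nonempty in Z/pZ.
|A| = 3, |B| = 2, p = 5.
CD lower bound = min(5, 3 + 2 - 1) = min(5, 4) = 4.
Compute A + B mod 5 directly:
a = 0: 0+0=0, 0+4=4
a = 1: 1+0=1, 1+4=0
a = 3: 3+0=3, 3+4=2
A + B = {0, 1, 2, 3, 4}, so |A + B| = 5.
Verify: 5 ≥ 4? Yes ✓.

CD lower bound = 4, actual |A + B| = 5.


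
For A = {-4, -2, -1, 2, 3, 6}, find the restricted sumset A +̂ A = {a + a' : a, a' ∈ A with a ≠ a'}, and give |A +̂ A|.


Restricted sumset: A +̂ A = {a + a' : a ∈ A, a' ∈ A, a ≠ a'}.
Equivalently, take A + A and drop any sum 2a that is achievable ONLY as a + a for a ∈ A (i.e. sums representable only with equal summands).
Enumerate pairs (a, a') with a < a' (symmetric, so each unordered pair gives one sum; this covers all a ≠ a'):
  -4 + -2 = -6
  -4 + -1 = -5
  -4 + 2 = -2
  -4 + 3 = -1
  -4 + 6 = 2
  -2 + -1 = -3
  -2 + 2 = 0
  -2 + 3 = 1
  -2 + 6 = 4
  -1 + 2 = 1
  -1 + 3 = 2
  -1 + 6 = 5
  2 + 3 = 5
  2 + 6 = 8
  3 + 6 = 9
Collected distinct sums: {-6, -5, -3, -2, -1, 0, 1, 2, 4, 5, 8, 9}
|A +̂ A| = 12
(Reference bound: |A +̂ A| ≥ 2|A| - 3 for |A| ≥ 2, with |A| = 6 giving ≥ 9.)

|A +̂ A| = 12


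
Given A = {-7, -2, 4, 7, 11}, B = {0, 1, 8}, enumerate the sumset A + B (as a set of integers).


A + B = {a + b : a ∈ A, b ∈ B}.
Enumerate all |A|·|B| = 5·3 = 15 pairs (a, b) and collect distinct sums.
a = -7: -7+0=-7, -7+1=-6, -7+8=1
a = -2: -2+0=-2, -2+1=-1, -2+8=6
a = 4: 4+0=4, 4+1=5, 4+8=12
a = 7: 7+0=7, 7+1=8, 7+8=15
a = 11: 11+0=11, 11+1=12, 11+8=19
Collecting distinct sums: A + B = {-7, -6, -2, -1, 1, 4, 5, 6, 7, 8, 11, 12, 15, 19}
|A + B| = 14

A + B = {-7, -6, -2, -1, 1, 4, 5, 6, 7, 8, 11, 12, 15, 19}


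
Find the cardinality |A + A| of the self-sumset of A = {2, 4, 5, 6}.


A + A = {a + a' : a, a' ∈ A}; |A| = 4.
General bounds: 2|A| - 1 ≤ |A + A| ≤ |A|(|A|+1)/2, i.e. 7 ≤ |A + A| ≤ 10.
Lower bound 2|A|-1 is attained iff A is an arithmetic progression.
Enumerate sums a + a' for a ≤ a' (symmetric, so this suffices):
a = 2: 2+2=4, 2+4=6, 2+5=7, 2+6=8
a = 4: 4+4=8, 4+5=9, 4+6=10
a = 5: 5+5=10, 5+6=11
a = 6: 6+6=12
Distinct sums: {4, 6, 7, 8, 9, 10, 11, 12}
|A + A| = 8

|A + A| = 8


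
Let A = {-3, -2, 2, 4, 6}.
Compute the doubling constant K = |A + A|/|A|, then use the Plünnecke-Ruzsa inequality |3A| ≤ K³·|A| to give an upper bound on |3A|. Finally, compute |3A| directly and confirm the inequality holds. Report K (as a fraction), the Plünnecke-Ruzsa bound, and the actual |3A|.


|A| = 5.
Step 1: Compute A + A by enumerating all 25 pairs.
A + A = {-6, -5, -4, -1, 0, 1, 2, 3, 4, 6, 8, 10, 12}, so |A + A| = 13.
Step 2: Doubling constant K = |A + A|/|A| = 13/5 = 13/5 ≈ 2.6000.
Step 3: Plünnecke-Ruzsa gives |3A| ≤ K³·|A| = (2.6000)³ · 5 ≈ 87.8800.
Step 4: Compute 3A = A + A + A directly by enumerating all triples (a,b,c) ∈ A³; |3A| = 23.
Step 5: Check 23 ≤ 87.8800? Yes ✓.

K = 13/5, Plünnecke-Ruzsa bound K³|A| ≈ 87.8800, |3A| = 23, inequality holds.


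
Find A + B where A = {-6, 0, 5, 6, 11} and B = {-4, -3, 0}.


A + B = {a + b : a ∈ A, b ∈ B}.
Enumerate all |A|·|B| = 5·3 = 15 pairs (a, b) and collect distinct sums.
a = -6: -6+-4=-10, -6+-3=-9, -6+0=-6
a = 0: 0+-4=-4, 0+-3=-3, 0+0=0
a = 5: 5+-4=1, 5+-3=2, 5+0=5
a = 6: 6+-4=2, 6+-3=3, 6+0=6
a = 11: 11+-4=7, 11+-3=8, 11+0=11
Collecting distinct sums: A + B = {-10, -9, -6, -4, -3, 0, 1, 2, 3, 5, 6, 7, 8, 11}
|A + B| = 14

A + B = {-10, -9, -6, -4, -3, 0, 1, 2, 3, 5, 6, 7, 8, 11}


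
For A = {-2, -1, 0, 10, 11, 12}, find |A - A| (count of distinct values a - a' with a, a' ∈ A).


A - A = {a - a' : a, a' ∈ A}; |A| = 6.
Bounds: 2|A|-1 ≤ |A - A| ≤ |A|² - |A| + 1, i.e. 11 ≤ |A - A| ≤ 31.
Note: 0 ∈ A - A always (from a - a). The set is symmetric: if d ∈ A - A then -d ∈ A - A.
Enumerate nonzero differences d = a - a' with a > a' (then include -d):
Positive differences: {1, 2, 10, 11, 12, 13, 14}
Full difference set: {0} ∪ (positive diffs) ∪ (negative diffs).
|A - A| = 1 + 2·7 = 15 (matches direct enumeration: 15).

|A - A| = 15


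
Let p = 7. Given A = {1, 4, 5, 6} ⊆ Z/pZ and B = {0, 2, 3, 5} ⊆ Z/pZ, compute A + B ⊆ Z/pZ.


Work in Z/7Z: reduce every sum a + b modulo 7.
Enumerate all 16 pairs:
a = 1: 1+0=1, 1+2=3, 1+3=4, 1+5=6
a = 4: 4+0=4, 4+2=6, 4+3=0, 4+5=2
a = 5: 5+0=5, 5+2=0, 5+3=1, 5+5=3
a = 6: 6+0=6, 6+2=1, 6+3=2, 6+5=4
Distinct residues collected: {0, 1, 2, 3, 4, 5, 6}
|A + B| = 7 (out of 7 total residues).

A + B = {0, 1, 2, 3, 4, 5, 6}


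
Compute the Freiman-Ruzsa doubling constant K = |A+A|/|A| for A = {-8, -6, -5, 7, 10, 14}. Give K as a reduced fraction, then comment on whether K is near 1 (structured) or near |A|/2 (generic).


|A| = 6.
Compute A + A by enumerating all 36 pairs.
A + A = {-16, -14, -13, -12, -11, -10, -1, 1, 2, 4, 5, 6, 8, 9, 14, 17, 20, 21, 24, 28}, so |A + A| = 20.
K = |A + A| / |A| = 20/6 = 10/3 ≈ 3.3333.
Reference: AP of size 6 gives K = 11/6 ≈ 1.8333; a fully generic set of size 6 gives K ≈ 3.5000.

|A| = 6, |A + A| = 20, K = 20/6 = 10/3.


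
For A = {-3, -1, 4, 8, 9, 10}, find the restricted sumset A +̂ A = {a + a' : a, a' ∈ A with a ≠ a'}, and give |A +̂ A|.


Restricted sumset: A +̂ A = {a + a' : a ∈ A, a' ∈ A, a ≠ a'}.
Equivalently, take A + A and drop any sum 2a that is achievable ONLY as a + a for a ∈ A (i.e. sums representable only with equal summands).
Enumerate pairs (a, a') with a < a' (symmetric, so each unordered pair gives one sum; this covers all a ≠ a'):
  -3 + -1 = -4
  -3 + 4 = 1
  -3 + 8 = 5
  -3 + 9 = 6
  -3 + 10 = 7
  -1 + 4 = 3
  -1 + 8 = 7
  -1 + 9 = 8
  -1 + 10 = 9
  4 + 8 = 12
  4 + 9 = 13
  4 + 10 = 14
  8 + 9 = 17
  8 + 10 = 18
  9 + 10 = 19
Collected distinct sums: {-4, 1, 3, 5, 6, 7, 8, 9, 12, 13, 14, 17, 18, 19}
|A +̂ A| = 14
(Reference bound: |A +̂ A| ≥ 2|A| - 3 for |A| ≥ 2, with |A| = 6 giving ≥ 9.)

|A +̂ A| = 14


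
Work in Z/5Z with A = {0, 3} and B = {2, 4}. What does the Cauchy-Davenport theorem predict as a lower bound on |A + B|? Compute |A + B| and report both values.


Cauchy-Davenport: |A + B| ≥ min(p, |A| + |B| - 1) for A, B nonempty in Z/pZ.
|A| = 2, |B| = 2, p = 5.
CD lower bound = min(5, 2 + 2 - 1) = min(5, 3) = 3.
Compute A + B mod 5 directly:
a = 0: 0+2=2, 0+4=4
a = 3: 3+2=0, 3+4=2
A + B = {0, 2, 4}, so |A + B| = 3.
Verify: 3 ≥ 3? Yes ✓.

CD lower bound = 3, actual |A + B| = 3.


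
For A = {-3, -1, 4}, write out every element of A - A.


A - A = {a - a' : a, a' ∈ A}.
Compute a - a' for each ordered pair (a, a'):
a = -3: -3--3=0, -3--1=-2, -3-4=-7
a = -1: -1--3=2, -1--1=0, -1-4=-5
a = 4: 4--3=7, 4--1=5, 4-4=0
Collecting distinct values (and noting 0 appears from a-a):
A - A = {-7, -5, -2, 0, 2, 5, 7}
|A - A| = 7

A - A = {-7, -5, -2, 0, 2, 5, 7}


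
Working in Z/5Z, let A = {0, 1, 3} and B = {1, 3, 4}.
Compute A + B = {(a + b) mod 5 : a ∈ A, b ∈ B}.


Work in Z/5Z: reduce every sum a + b modulo 5.
Enumerate all 9 pairs:
a = 0: 0+1=1, 0+3=3, 0+4=4
a = 1: 1+1=2, 1+3=4, 1+4=0
a = 3: 3+1=4, 3+3=1, 3+4=2
Distinct residues collected: {0, 1, 2, 3, 4}
|A + B| = 5 (out of 5 total residues).

A + B = {0, 1, 2, 3, 4}


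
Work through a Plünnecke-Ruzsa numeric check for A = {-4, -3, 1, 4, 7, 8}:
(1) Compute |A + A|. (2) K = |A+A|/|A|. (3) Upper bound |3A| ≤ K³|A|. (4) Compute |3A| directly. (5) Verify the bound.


|A| = 6.
Step 1: Compute A + A by enumerating all 36 pairs.
A + A = {-8, -7, -6, -3, -2, 0, 1, 2, 3, 4, 5, 8, 9, 11, 12, 14, 15, 16}, so |A + A| = 18.
Step 2: Doubling constant K = |A + A|/|A| = 18/6 = 18/6 ≈ 3.0000.
Step 3: Plünnecke-Ruzsa gives |3A| ≤ K³·|A| = (3.0000)³ · 6 ≈ 162.0000.
Step 4: Compute 3A = A + A + A directly by enumerating all triples (a,b,c) ∈ A³; |3A| = 35.
Step 5: Check 35 ≤ 162.0000? Yes ✓.

K = 18/6, Plünnecke-Ruzsa bound K³|A| ≈ 162.0000, |3A| = 35, inequality holds.


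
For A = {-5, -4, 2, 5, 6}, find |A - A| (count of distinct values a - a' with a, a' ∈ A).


A - A = {a - a' : a, a' ∈ A}; |A| = 5.
Bounds: 2|A|-1 ≤ |A - A| ≤ |A|² - |A| + 1, i.e. 9 ≤ |A - A| ≤ 21.
Note: 0 ∈ A - A always (from a - a). The set is symmetric: if d ∈ A - A then -d ∈ A - A.
Enumerate nonzero differences d = a - a' with a > a' (then include -d):
Positive differences: {1, 3, 4, 6, 7, 9, 10, 11}
Full difference set: {0} ∪ (positive diffs) ∪ (negative diffs).
|A - A| = 1 + 2·8 = 17 (matches direct enumeration: 17).

|A - A| = 17


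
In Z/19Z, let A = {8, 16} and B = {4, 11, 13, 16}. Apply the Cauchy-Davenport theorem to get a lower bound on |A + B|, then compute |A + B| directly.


Cauchy-Davenport: |A + B| ≥ min(p, |A| + |B| - 1) for A, B nonempty in Z/pZ.
|A| = 2, |B| = 4, p = 19.
CD lower bound = min(19, 2 + 4 - 1) = min(19, 5) = 5.
Compute A + B mod 19 directly:
a = 8: 8+4=12, 8+11=0, 8+13=2, 8+16=5
a = 16: 16+4=1, 16+11=8, 16+13=10, 16+16=13
A + B = {0, 1, 2, 5, 8, 10, 12, 13}, so |A + B| = 8.
Verify: 8 ≥ 5? Yes ✓.

CD lower bound = 5, actual |A + B| = 8.


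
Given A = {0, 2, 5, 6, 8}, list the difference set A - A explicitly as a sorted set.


A - A = {a - a' : a, a' ∈ A}.
Compute a - a' for each ordered pair (a, a'):
a = 0: 0-0=0, 0-2=-2, 0-5=-5, 0-6=-6, 0-8=-8
a = 2: 2-0=2, 2-2=0, 2-5=-3, 2-6=-4, 2-8=-6
a = 5: 5-0=5, 5-2=3, 5-5=0, 5-6=-1, 5-8=-3
a = 6: 6-0=6, 6-2=4, 6-5=1, 6-6=0, 6-8=-2
a = 8: 8-0=8, 8-2=6, 8-5=3, 8-6=2, 8-8=0
Collecting distinct values (and noting 0 appears from a-a):
A - A = {-8, -6, -5, -4, -3, -2, -1, 0, 1, 2, 3, 4, 5, 6, 8}
|A - A| = 15

A - A = {-8, -6, -5, -4, -3, -2, -1, 0, 1, 2, 3, 4, 5, 6, 8}


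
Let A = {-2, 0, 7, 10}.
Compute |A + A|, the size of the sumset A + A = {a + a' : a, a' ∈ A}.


A + A = {a + a' : a, a' ∈ A}; |A| = 4.
General bounds: 2|A| - 1 ≤ |A + A| ≤ |A|(|A|+1)/2, i.e. 7 ≤ |A + A| ≤ 10.
Lower bound 2|A|-1 is attained iff A is an arithmetic progression.
Enumerate sums a + a' for a ≤ a' (symmetric, so this suffices):
a = -2: -2+-2=-4, -2+0=-2, -2+7=5, -2+10=8
a = 0: 0+0=0, 0+7=7, 0+10=10
a = 7: 7+7=14, 7+10=17
a = 10: 10+10=20
Distinct sums: {-4, -2, 0, 5, 7, 8, 10, 14, 17, 20}
|A + A| = 10

|A + A| = 10


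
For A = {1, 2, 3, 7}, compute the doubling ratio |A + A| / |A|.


|A| = 4.
Compute A + A by enumerating all 16 pairs.
A + A = {2, 3, 4, 5, 6, 8, 9, 10, 14}, so |A + A| = 9.
K = |A + A| / |A| = 9/4 (already in lowest terms) ≈ 2.2500.
Reference: AP of size 4 gives K = 7/4 ≈ 1.7500; a fully generic set of size 4 gives K ≈ 2.5000.

|A| = 4, |A + A| = 9, K = 9/4.


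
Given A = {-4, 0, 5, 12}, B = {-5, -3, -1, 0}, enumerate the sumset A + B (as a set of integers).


A + B = {a + b : a ∈ A, b ∈ B}.
Enumerate all |A|·|B| = 4·4 = 16 pairs (a, b) and collect distinct sums.
a = -4: -4+-5=-9, -4+-3=-7, -4+-1=-5, -4+0=-4
a = 0: 0+-5=-5, 0+-3=-3, 0+-1=-1, 0+0=0
a = 5: 5+-5=0, 5+-3=2, 5+-1=4, 5+0=5
a = 12: 12+-5=7, 12+-3=9, 12+-1=11, 12+0=12
Collecting distinct sums: A + B = {-9, -7, -5, -4, -3, -1, 0, 2, 4, 5, 7, 9, 11, 12}
|A + B| = 14

A + B = {-9, -7, -5, -4, -3, -1, 0, 2, 4, 5, 7, 9, 11, 12}


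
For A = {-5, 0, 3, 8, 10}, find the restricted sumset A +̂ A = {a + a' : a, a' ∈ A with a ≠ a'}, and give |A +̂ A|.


Restricted sumset: A +̂ A = {a + a' : a ∈ A, a' ∈ A, a ≠ a'}.
Equivalently, take A + A and drop any sum 2a that is achievable ONLY as a + a for a ∈ A (i.e. sums representable only with equal summands).
Enumerate pairs (a, a') with a < a' (symmetric, so each unordered pair gives one sum; this covers all a ≠ a'):
  -5 + 0 = -5
  -5 + 3 = -2
  -5 + 8 = 3
  -5 + 10 = 5
  0 + 3 = 3
  0 + 8 = 8
  0 + 10 = 10
  3 + 8 = 11
  3 + 10 = 13
  8 + 10 = 18
Collected distinct sums: {-5, -2, 3, 5, 8, 10, 11, 13, 18}
|A +̂ A| = 9
(Reference bound: |A +̂ A| ≥ 2|A| - 3 for |A| ≥ 2, with |A| = 5 giving ≥ 7.)

|A +̂ A| = 9


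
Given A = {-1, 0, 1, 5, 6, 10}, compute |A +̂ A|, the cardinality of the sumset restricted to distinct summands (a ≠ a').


Restricted sumset: A +̂ A = {a + a' : a ∈ A, a' ∈ A, a ≠ a'}.
Equivalently, take A + A and drop any sum 2a that is achievable ONLY as a + a for a ∈ A (i.e. sums representable only with equal summands).
Enumerate pairs (a, a') with a < a' (symmetric, so each unordered pair gives one sum; this covers all a ≠ a'):
  -1 + 0 = -1
  -1 + 1 = 0
  -1 + 5 = 4
  -1 + 6 = 5
  -1 + 10 = 9
  0 + 1 = 1
  0 + 5 = 5
  0 + 6 = 6
  0 + 10 = 10
  1 + 5 = 6
  1 + 6 = 7
  1 + 10 = 11
  5 + 6 = 11
  5 + 10 = 15
  6 + 10 = 16
Collected distinct sums: {-1, 0, 1, 4, 5, 6, 7, 9, 10, 11, 15, 16}
|A +̂ A| = 12
(Reference bound: |A +̂ A| ≥ 2|A| - 3 for |A| ≥ 2, with |A| = 6 giving ≥ 9.)

|A +̂ A| = 12


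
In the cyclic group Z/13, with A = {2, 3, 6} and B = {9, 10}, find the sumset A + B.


Work in Z/13Z: reduce every sum a + b modulo 13.
Enumerate all 6 pairs:
a = 2: 2+9=11, 2+10=12
a = 3: 3+9=12, 3+10=0
a = 6: 6+9=2, 6+10=3
Distinct residues collected: {0, 2, 3, 11, 12}
|A + B| = 5 (out of 13 total residues).

A + B = {0, 2, 3, 11, 12}


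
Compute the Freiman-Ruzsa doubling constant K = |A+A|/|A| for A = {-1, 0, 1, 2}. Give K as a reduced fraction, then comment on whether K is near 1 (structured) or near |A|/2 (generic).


|A| = 4.
Compute A + A by enumerating all 16 pairs.
A + A = {-2, -1, 0, 1, 2, 3, 4}, so |A + A| = 7.
K = |A + A| / |A| = 7/4 (already in lowest terms) ≈ 1.7500.
Reference: AP of size 4 gives K = 7/4 ≈ 1.7500; a fully generic set of size 4 gives K ≈ 2.5000.

|A| = 4, |A + A| = 7, K = 7/4.


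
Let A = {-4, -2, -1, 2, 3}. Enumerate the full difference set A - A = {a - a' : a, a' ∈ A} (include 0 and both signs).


A - A = {a - a' : a, a' ∈ A}.
Compute a - a' for each ordered pair (a, a'):
a = -4: -4--4=0, -4--2=-2, -4--1=-3, -4-2=-6, -4-3=-7
a = -2: -2--4=2, -2--2=0, -2--1=-1, -2-2=-4, -2-3=-5
a = -1: -1--4=3, -1--2=1, -1--1=0, -1-2=-3, -1-3=-4
a = 2: 2--4=6, 2--2=4, 2--1=3, 2-2=0, 2-3=-1
a = 3: 3--4=7, 3--2=5, 3--1=4, 3-2=1, 3-3=0
Collecting distinct values (and noting 0 appears from a-a):
A - A = {-7, -6, -5, -4, -3, -2, -1, 0, 1, 2, 3, 4, 5, 6, 7}
|A - A| = 15

A - A = {-7, -6, -5, -4, -3, -2, -1, 0, 1, 2, 3, 4, 5, 6, 7}


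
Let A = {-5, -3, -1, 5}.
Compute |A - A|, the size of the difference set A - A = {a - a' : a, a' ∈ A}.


A - A = {a - a' : a, a' ∈ A}; |A| = 4.
Bounds: 2|A|-1 ≤ |A - A| ≤ |A|² - |A| + 1, i.e. 7 ≤ |A - A| ≤ 13.
Note: 0 ∈ A - A always (from a - a). The set is symmetric: if d ∈ A - A then -d ∈ A - A.
Enumerate nonzero differences d = a - a' with a > a' (then include -d):
Positive differences: {2, 4, 6, 8, 10}
Full difference set: {0} ∪ (positive diffs) ∪ (negative diffs).
|A - A| = 1 + 2·5 = 11 (matches direct enumeration: 11).

|A - A| = 11


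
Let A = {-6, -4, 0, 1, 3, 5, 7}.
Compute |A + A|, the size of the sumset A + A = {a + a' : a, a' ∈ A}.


A + A = {a + a' : a, a' ∈ A}; |A| = 7.
General bounds: 2|A| - 1 ≤ |A + A| ≤ |A|(|A|+1)/2, i.e. 13 ≤ |A + A| ≤ 28.
Lower bound 2|A|-1 is attained iff A is an arithmetic progression.
Enumerate sums a + a' for a ≤ a' (symmetric, so this suffices):
a = -6: -6+-6=-12, -6+-4=-10, -6+0=-6, -6+1=-5, -6+3=-3, -6+5=-1, -6+7=1
a = -4: -4+-4=-8, -4+0=-4, -4+1=-3, -4+3=-1, -4+5=1, -4+7=3
a = 0: 0+0=0, 0+1=1, 0+3=3, 0+5=5, 0+7=7
a = 1: 1+1=2, 1+3=4, 1+5=6, 1+7=8
a = 3: 3+3=6, 3+5=8, 3+7=10
a = 5: 5+5=10, 5+7=12
a = 7: 7+7=14
Distinct sums: {-12, -10, -8, -6, -5, -4, -3, -1, 0, 1, 2, 3, 4, 5, 6, 7, 8, 10, 12, 14}
|A + A| = 20

|A + A| = 20


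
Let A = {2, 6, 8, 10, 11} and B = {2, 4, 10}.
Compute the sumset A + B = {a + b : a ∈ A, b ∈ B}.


A + B = {a + b : a ∈ A, b ∈ B}.
Enumerate all |A|·|B| = 5·3 = 15 pairs (a, b) and collect distinct sums.
a = 2: 2+2=4, 2+4=6, 2+10=12
a = 6: 6+2=8, 6+4=10, 6+10=16
a = 8: 8+2=10, 8+4=12, 8+10=18
a = 10: 10+2=12, 10+4=14, 10+10=20
a = 11: 11+2=13, 11+4=15, 11+10=21
Collecting distinct sums: A + B = {4, 6, 8, 10, 12, 13, 14, 15, 16, 18, 20, 21}
|A + B| = 12

A + B = {4, 6, 8, 10, 12, 13, 14, 15, 16, 18, 20, 21}


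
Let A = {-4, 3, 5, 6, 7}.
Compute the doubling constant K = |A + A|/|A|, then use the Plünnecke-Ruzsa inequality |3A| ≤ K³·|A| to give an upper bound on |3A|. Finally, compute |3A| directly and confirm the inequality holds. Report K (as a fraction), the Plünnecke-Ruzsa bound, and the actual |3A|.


|A| = 5.
Step 1: Compute A + A by enumerating all 25 pairs.
A + A = {-8, -1, 1, 2, 3, 6, 8, 9, 10, 11, 12, 13, 14}, so |A + A| = 13.
Step 2: Doubling constant K = |A + A|/|A| = 13/5 = 13/5 ≈ 2.6000.
Step 3: Plünnecke-Ruzsa gives |3A| ≤ K³·|A| = (2.6000)³ · 5 ≈ 87.8800.
Step 4: Compute 3A = A + A + A directly by enumerating all triples (a,b,c) ∈ A³; |3A| = 24.
Step 5: Check 24 ≤ 87.8800? Yes ✓.

K = 13/5, Plünnecke-Ruzsa bound K³|A| ≈ 87.8800, |3A| = 24, inequality holds.


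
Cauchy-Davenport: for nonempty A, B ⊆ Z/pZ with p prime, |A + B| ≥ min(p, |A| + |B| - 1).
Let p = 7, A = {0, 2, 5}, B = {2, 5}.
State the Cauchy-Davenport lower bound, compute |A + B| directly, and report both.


Cauchy-Davenport: |A + B| ≥ min(p, |A| + |B| - 1) for A, B nonempty in Z/pZ.
|A| = 3, |B| = 2, p = 7.
CD lower bound = min(7, 3 + 2 - 1) = min(7, 4) = 4.
Compute A + B mod 7 directly:
a = 0: 0+2=2, 0+5=5
a = 2: 2+2=4, 2+5=0
a = 5: 5+2=0, 5+5=3
A + B = {0, 2, 3, 4, 5}, so |A + B| = 5.
Verify: 5 ≥ 4? Yes ✓.

CD lower bound = 4, actual |A + B| = 5.


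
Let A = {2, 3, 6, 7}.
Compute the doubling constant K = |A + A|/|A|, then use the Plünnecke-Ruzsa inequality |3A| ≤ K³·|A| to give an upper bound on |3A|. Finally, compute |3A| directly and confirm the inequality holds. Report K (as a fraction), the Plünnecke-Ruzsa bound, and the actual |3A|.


|A| = 4.
Step 1: Compute A + A by enumerating all 16 pairs.
A + A = {4, 5, 6, 8, 9, 10, 12, 13, 14}, so |A + A| = 9.
Step 2: Doubling constant K = |A + A|/|A| = 9/4 = 9/4 ≈ 2.2500.
Step 3: Plünnecke-Ruzsa gives |3A| ≤ K³·|A| = (2.2500)³ · 4 ≈ 45.5625.
Step 4: Compute 3A = A + A + A directly by enumerating all triples (a,b,c) ∈ A³; |3A| = 16.
Step 5: Check 16 ≤ 45.5625? Yes ✓.

K = 9/4, Plünnecke-Ruzsa bound K³|A| ≈ 45.5625, |3A| = 16, inequality holds.


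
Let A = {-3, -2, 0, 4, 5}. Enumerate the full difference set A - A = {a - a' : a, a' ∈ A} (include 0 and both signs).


A - A = {a - a' : a, a' ∈ A}.
Compute a - a' for each ordered pair (a, a'):
a = -3: -3--3=0, -3--2=-1, -3-0=-3, -3-4=-7, -3-5=-8
a = -2: -2--3=1, -2--2=0, -2-0=-2, -2-4=-6, -2-5=-7
a = 0: 0--3=3, 0--2=2, 0-0=0, 0-4=-4, 0-5=-5
a = 4: 4--3=7, 4--2=6, 4-0=4, 4-4=0, 4-5=-1
a = 5: 5--3=8, 5--2=7, 5-0=5, 5-4=1, 5-5=0
Collecting distinct values (and noting 0 appears from a-a):
A - A = {-8, -7, -6, -5, -4, -3, -2, -1, 0, 1, 2, 3, 4, 5, 6, 7, 8}
|A - A| = 17

A - A = {-8, -7, -6, -5, -4, -3, -2, -1, 0, 1, 2, 3, 4, 5, 6, 7, 8}


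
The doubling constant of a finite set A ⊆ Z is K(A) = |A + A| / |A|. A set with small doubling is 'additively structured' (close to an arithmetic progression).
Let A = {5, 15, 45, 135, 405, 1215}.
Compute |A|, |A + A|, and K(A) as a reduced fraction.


|A| = 6.
Compute A + A by enumerating all 36 pairs.
A + A = {10, 20, 30, 50, 60, 90, 140, 150, 180, 270, 410, 420, 450, 540, 810, 1220, 1230, 1260, 1350, 1620, 2430}, so |A + A| = 21.
K = |A + A| / |A| = 21/6 = 7/2 ≈ 3.5000.
Reference: AP of size 6 gives K = 11/6 ≈ 1.8333; a fully generic set of size 6 gives K ≈ 3.5000.

|A| = 6, |A + A| = 21, K = 21/6 = 7/2.


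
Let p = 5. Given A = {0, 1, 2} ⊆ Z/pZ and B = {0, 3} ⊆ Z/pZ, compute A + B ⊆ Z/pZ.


Work in Z/5Z: reduce every sum a + b modulo 5.
Enumerate all 6 pairs:
a = 0: 0+0=0, 0+3=3
a = 1: 1+0=1, 1+3=4
a = 2: 2+0=2, 2+3=0
Distinct residues collected: {0, 1, 2, 3, 4}
|A + B| = 5 (out of 5 total residues).

A + B = {0, 1, 2, 3, 4}


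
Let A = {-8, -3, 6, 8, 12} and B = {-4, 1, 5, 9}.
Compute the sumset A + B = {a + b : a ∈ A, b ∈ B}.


A + B = {a + b : a ∈ A, b ∈ B}.
Enumerate all |A|·|B| = 5·4 = 20 pairs (a, b) and collect distinct sums.
a = -8: -8+-4=-12, -8+1=-7, -8+5=-3, -8+9=1
a = -3: -3+-4=-7, -3+1=-2, -3+5=2, -3+9=6
a = 6: 6+-4=2, 6+1=7, 6+5=11, 6+9=15
a = 8: 8+-4=4, 8+1=9, 8+5=13, 8+9=17
a = 12: 12+-4=8, 12+1=13, 12+5=17, 12+9=21
Collecting distinct sums: A + B = {-12, -7, -3, -2, 1, 2, 4, 6, 7, 8, 9, 11, 13, 15, 17, 21}
|A + B| = 16

A + B = {-12, -7, -3, -2, 1, 2, 4, 6, 7, 8, 9, 11, 13, 15, 17, 21}


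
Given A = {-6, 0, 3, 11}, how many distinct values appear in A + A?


A + A = {a + a' : a, a' ∈ A}; |A| = 4.
General bounds: 2|A| - 1 ≤ |A + A| ≤ |A|(|A|+1)/2, i.e. 7 ≤ |A + A| ≤ 10.
Lower bound 2|A|-1 is attained iff A is an arithmetic progression.
Enumerate sums a + a' for a ≤ a' (symmetric, so this suffices):
a = -6: -6+-6=-12, -6+0=-6, -6+3=-3, -6+11=5
a = 0: 0+0=0, 0+3=3, 0+11=11
a = 3: 3+3=6, 3+11=14
a = 11: 11+11=22
Distinct sums: {-12, -6, -3, 0, 3, 5, 6, 11, 14, 22}
|A + A| = 10

|A + A| = 10


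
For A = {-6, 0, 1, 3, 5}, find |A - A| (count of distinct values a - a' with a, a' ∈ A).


A - A = {a - a' : a, a' ∈ A}; |A| = 5.
Bounds: 2|A|-1 ≤ |A - A| ≤ |A|² - |A| + 1, i.e. 9 ≤ |A - A| ≤ 21.
Note: 0 ∈ A - A always (from a - a). The set is symmetric: if d ∈ A - A then -d ∈ A - A.
Enumerate nonzero differences d = a - a' with a > a' (then include -d):
Positive differences: {1, 2, 3, 4, 5, 6, 7, 9, 11}
Full difference set: {0} ∪ (positive diffs) ∪ (negative diffs).
|A - A| = 1 + 2·9 = 19 (matches direct enumeration: 19).

|A - A| = 19


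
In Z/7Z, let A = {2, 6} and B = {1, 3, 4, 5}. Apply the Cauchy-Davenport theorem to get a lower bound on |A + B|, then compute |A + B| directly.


Cauchy-Davenport: |A + B| ≥ min(p, |A| + |B| - 1) for A, B nonempty in Z/pZ.
|A| = 2, |B| = 4, p = 7.
CD lower bound = min(7, 2 + 4 - 1) = min(7, 5) = 5.
Compute A + B mod 7 directly:
a = 2: 2+1=3, 2+3=5, 2+4=6, 2+5=0
a = 6: 6+1=0, 6+3=2, 6+4=3, 6+5=4
A + B = {0, 2, 3, 4, 5, 6}, so |A + B| = 6.
Verify: 6 ≥ 5? Yes ✓.

CD lower bound = 5, actual |A + B| = 6.


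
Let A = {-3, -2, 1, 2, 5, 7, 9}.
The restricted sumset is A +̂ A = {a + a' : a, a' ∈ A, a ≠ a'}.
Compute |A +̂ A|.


Restricted sumset: A +̂ A = {a + a' : a ∈ A, a' ∈ A, a ≠ a'}.
Equivalently, take A + A and drop any sum 2a that is achievable ONLY as a + a for a ∈ A (i.e. sums representable only with equal summands).
Enumerate pairs (a, a') with a < a' (symmetric, so each unordered pair gives one sum; this covers all a ≠ a'):
  -3 + -2 = -5
  -3 + 1 = -2
  -3 + 2 = -1
  -3 + 5 = 2
  -3 + 7 = 4
  -3 + 9 = 6
  -2 + 1 = -1
  -2 + 2 = 0
  -2 + 5 = 3
  -2 + 7 = 5
  -2 + 9 = 7
  1 + 2 = 3
  1 + 5 = 6
  1 + 7 = 8
  1 + 9 = 10
  2 + 5 = 7
  2 + 7 = 9
  2 + 9 = 11
  5 + 7 = 12
  5 + 9 = 14
  7 + 9 = 16
Collected distinct sums: {-5, -2, -1, 0, 2, 3, 4, 5, 6, 7, 8, 9, 10, 11, 12, 14, 16}
|A +̂ A| = 17
(Reference bound: |A +̂ A| ≥ 2|A| - 3 for |A| ≥ 2, with |A| = 7 giving ≥ 11.)

|A +̂ A| = 17


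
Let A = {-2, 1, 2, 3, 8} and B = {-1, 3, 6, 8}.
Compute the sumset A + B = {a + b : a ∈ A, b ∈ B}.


A + B = {a + b : a ∈ A, b ∈ B}.
Enumerate all |A|·|B| = 5·4 = 20 pairs (a, b) and collect distinct sums.
a = -2: -2+-1=-3, -2+3=1, -2+6=4, -2+8=6
a = 1: 1+-1=0, 1+3=4, 1+6=7, 1+8=9
a = 2: 2+-1=1, 2+3=5, 2+6=8, 2+8=10
a = 3: 3+-1=2, 3+3=6, 3+6=9, 3+8=11
a = 8: 8+-1=7, 8+3=11, 8+6=14, 8+8=16
Collecting distinct sums: A + B = {-3, 0, 1, 2, 4, 5, 6, 7, 8, 9, 10, 11, 14, 16}
|A + B| = 14

A + B = {-3, 0, 1, 2, 4, 5, 6, 7, 8, 9, 10, 11, 14, 16}


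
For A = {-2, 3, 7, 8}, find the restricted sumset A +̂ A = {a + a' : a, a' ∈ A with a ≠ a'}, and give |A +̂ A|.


Restricted sumset: A +̂ A = {a + a' : a ∈ A, a' ∈ A, a ≠ a'}.
Equivalently, take A + A and drop any sum 2a that is achievable ONLY as a + a for a ∈ A (i.e. sums representable only with equal summands).
Enumerate pairs (a, a') with a < a' (symmetric, so each unordered pair gives one sum; this covers all a ≠ a'):
  -2 + 3 = 1
  -2 + 7 = 5
  -2 + 8 = 6
  3 + 7 = 10
  3 + 8 = 11
  7 + 8 = 15
Collected distinct sums: {1, 5, 6, 10, 11, 15}
|A +̂ A| = 6
(Reference bound: |A +̂ A| ≥ 2|A| - 3 for |A| ≥ 2, with |A| = 4 giving ≥ 5.)

|A +̂ A| = 6


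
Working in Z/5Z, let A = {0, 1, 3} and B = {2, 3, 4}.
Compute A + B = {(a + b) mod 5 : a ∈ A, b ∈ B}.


Work in Z/5Z: reduce every sum a + b modulo 5.
Enumerate all 9 pairs:
a = 0: 0+2=2, 0+3=3, 0+4=4
a = 1: 1+2=3, 1+3=4, 1+4=0
a = 3: 3+2=0, 3+3=1, 3+4=2
Distinct residues collected: {0, 1, 2, 3, 4}
|A + B| = 5 (out of 5 total residues).

A + B = {0, 1, 2, 3, 4}


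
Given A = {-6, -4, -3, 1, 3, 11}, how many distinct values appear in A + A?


A + A = {a + a' : a, a' ∈ A}; |A| = 6.
General bounds: 2|A| - 1 ≤ |A + A| ≤ |A|(|A|+1)/2, i.e. 11 ≤ |A + A| ≤ 21.
Lower bound 2|A|-1 is attained iff A is an arithmetic progression.
Enumerate sums a + a' for a ≤ a' (symmetric, so this suffices):
a = -6: -6+-6=-12, -6+-4=-10, -6+-3=-9, -6+1=-5, -6+3=-3, -6+11=5
a = -4: -4+-4=-8, -4+-3=-7, -4+1=-3, -4+3=-1, -4+11=7
a = -3: -3+-3=-6, -3+1=-2, -3+3=0, -3+11=8
a = 1: 1+1=2, 1+3=4, 1+11=12
a = 3: 3+3=6, 3+11=14
a = 11: 11+11=22
Distinct sums: {-12, -10, -9, -8, -7, -6, -5, -3, -2, -1, 0, 2, 4, 5, 6, 7, 8, 12, 14, 22}
|A + A| = 20

|A + A| = 20


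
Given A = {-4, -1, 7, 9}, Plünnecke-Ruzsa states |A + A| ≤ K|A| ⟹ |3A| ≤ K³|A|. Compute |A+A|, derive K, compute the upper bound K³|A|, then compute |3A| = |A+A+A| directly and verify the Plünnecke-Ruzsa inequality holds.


|A| = 4.
Step 1: Compute A + A by enumerating all 16 pairs.
A + A = {-8, -5, -2, 3, 5, 6, 8, 14, 16, 18}, so |A + A| = 10.
Step 2: Doubling constant K = |A + A|/|A| = 10/4 = 10/4 ≈ 2.5000.
Step 3: Plünnecke-Ruzsa gives |3A| ≤ K³·|A| = (2.5000)³ · 4 ≈ 62.5000.
Step 4: Compute 3A = A + A + A directly by enumerating all triples (a,b,c) ∈ A³; |3A| = 20.
Step 5: Check 20 ≤ 62.5000? Yes ✓.

K = 10/4, Plünnecke-Ruzsa bound K³|A| ≈ 62.5000, |3A| = 20, inequality holds.
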